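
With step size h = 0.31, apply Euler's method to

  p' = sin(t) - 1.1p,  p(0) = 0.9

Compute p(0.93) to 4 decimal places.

0.5000

Euler: p_{n+1} = p_n + h·f(t_n, p_n).
t=0.000000, p=0.900000: f=-0.990000 → p ← 0.900000 + 0.31·(-0.990000) = 0.593100
t=0.310000, p=0.593100: f=-0.347351 → p ← 0.593100 + 0.31·(-0.347351) = 0.485421
t=0.620000, p=0.485421: f=0.047072 → p ← 0.485421 + 0.31·0.047072 = 0.500013
p(0.93) ≈ 0.5000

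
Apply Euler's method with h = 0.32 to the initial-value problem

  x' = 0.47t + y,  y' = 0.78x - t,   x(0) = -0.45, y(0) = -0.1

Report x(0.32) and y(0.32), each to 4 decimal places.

Euler on (x,y): x_{n+1} = x_n + h·x', y_{n+1} = y_n + h·y'.
0.000000: (-0.450000, -0.100000); f=(-0.100000, -0.351000) → (-0.482000, -0.212320)
(x(0.32), y(0.32)) ≈ (-0.4820, -0.2123)

-0.4820, -0.2123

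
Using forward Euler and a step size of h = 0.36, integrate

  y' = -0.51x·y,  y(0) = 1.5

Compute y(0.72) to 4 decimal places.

1.4009

Euler: y_{n+1} = y_n + h·f(x_n, y_n).
x=0.000000, y=1.500000: f=0.000000 → y ← 1.500000 + 0.36·0.000000 = 1.500000
x=0.360000, y=1.500000: f=-0.275400 → y ← 1.500000 + 0.36·(-0.275400) = 1.400856
y(0.72) ≈ 1.4009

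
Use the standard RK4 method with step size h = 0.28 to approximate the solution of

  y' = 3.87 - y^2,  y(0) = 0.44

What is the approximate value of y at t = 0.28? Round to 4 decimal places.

RK4: k1 = f(t_n, y_n); k2 = f(t_n + h/2, y_n + (h/2)·k1); k3 = f(t_n + h/2, y_n + (h/2)·k2); k4 = f(t_n + h, y_n + h·k3); y_{n+1} = y_n + (h/6)·(k1 + 2k2 + 2k3 + k4).
t=0.000000, y=0.440000:
  k1 = f(0.000000, 0.440000) = 3.676400
  k2 = f(0.140000, 0.954696) = 2.958556
  k3 = f(0.140000, 0.854198) = 3.140346
  k4 = f(0.280000, 1.319297) = 2.129456
  y ← 0.440000 + (0.28/6)·(k1 + 2k2 + 2k3 + k4) = 1.280171
y(0.28) ≈ 1.2802

1.2802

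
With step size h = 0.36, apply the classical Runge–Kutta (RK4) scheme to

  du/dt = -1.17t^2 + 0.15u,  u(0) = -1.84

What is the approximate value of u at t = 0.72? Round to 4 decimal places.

-2.1994

RK4: k1 = f(t_n, u_n); k2 = f(t_n + h/2, u_n + (h/2)·k1); k3 = f(t_n + h/2, u_n + (h/2)·k2); k4 = f(t_n + h, u_n + h·k3); u_{n+1} = u_n + (h/6)·(k1 + 2k2 + 2k3 + k4).
t=0.000000, u=-1.840000:
  k1 = f(0.000000, -1.840000) = -0.276000
  k2 = f(0.180000, -1.889680) = -0.321360
  k3 = f(0.180000, -1.897845) = -0.322585
  k4 = f(0.360000, -1.956130) = -0.445052
  u ← -1.840000 + (0.36/6)·(k1 + 2k2 + 2k3 + k4) = -1.960536
t=0.360000, u=-1.960536:
  k1 = f(0.360000, -1.960536) = -0.445712
  k2 = f(0.540000, -2.040765) = -0.647287
  k3 = f(0.540000, -2.077048) = -0.652729
  k4 = f(0.720000, -2.195519) = -0.935856
  u ← -1.960536 + (0.36/6)·(k1 + 2k2 + 2k3 + k4) = -2.199432
u(0.72) ≈ -2.1994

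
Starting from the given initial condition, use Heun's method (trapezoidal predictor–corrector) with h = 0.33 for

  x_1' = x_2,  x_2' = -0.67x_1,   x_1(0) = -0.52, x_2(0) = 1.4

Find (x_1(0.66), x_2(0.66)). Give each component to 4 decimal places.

0.4455, 1.4191

Heun on (x_1,x_2): k1 = f(s_n, state_n); k2 = f(s_n + h, state_n + h·k1); state_{n+1} = state_n + (h/2)·(k1 + k2).
0.000000: (-0.520000, 1.400000)
  k1 = (1.400000, 0.348400)
  predictor → (-0.058000, 1.514972)
  k2 = (1.514972, 0.038860)
  → (-0.039030, 1.463898)
0.330000: (-0.039030, 1.463898)
  k1 = (1.463898, 0.026150)
  predictor → (0.444057, 1.472527)
  k2 = (1.472527, -0.297518)
  → (0.445481, 1.419122)
(x_1(0.66), x_2(0.66)) ≈ (0.4455, 1.4191)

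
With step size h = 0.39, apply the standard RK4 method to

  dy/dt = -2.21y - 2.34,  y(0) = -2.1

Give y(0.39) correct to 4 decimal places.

-1.5022

RK4: k1 = f(t_n, y_n); k2 = f(t_n + h/2, y_n + (h/2)·k1); k3 = f(t_n + h/2, y_n + (h/2)·k2); k4 = f(t_n + h, y_n + h·k3); y_{n+1} = y_n + (h/6)·(k1 + 2k2 + 2k3 + k4).
t=0.000000, y=-2.100000:
  k1 = f(0.000000, -2.100000) = 2.301000
  k2 = f(0.195000, -1.651305) = 1.309384
  k3 = f(0.195000, -1.844670) = 1.736721
  k4 = f(0.390000, -1.422679) = 0.804120
  y ← -2.100000 + (0.39/6)·(k1 + 2k2 + 2k3 + k4) = -1.502174
y(0.39) ≈ -1.5022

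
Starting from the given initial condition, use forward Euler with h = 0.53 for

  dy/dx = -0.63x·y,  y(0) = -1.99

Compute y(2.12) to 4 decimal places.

Euler: y_{n+1} = y_n + h·f(x_n, y_n).
x=0.000000, y=-1.990000: f=0.000000 → y ← -1.990000 + 0.53·0.000000 = -1.990000
x=0.530000, y=-1.990000: f=0.664461 → y ← -1.990000 + 0.53·0.664461 = -1.637836
x=1.060000, y=-1.637836: f=1.093747 → y ← -1.637836 + 0.53·1.093747 = -1.058150
x=1.590000, y=-1.058150: f=1.059949 → y ← -1.058150 + 0.53·1.059949 = -0.496377
y(2.12) ≈ -0.4964

-0.4964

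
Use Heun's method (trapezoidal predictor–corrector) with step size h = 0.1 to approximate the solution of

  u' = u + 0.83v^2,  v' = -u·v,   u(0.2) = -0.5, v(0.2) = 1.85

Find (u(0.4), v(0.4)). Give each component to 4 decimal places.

Heun on (u,v): k1 = f(s_n, state_n); k2 = f(s_n + h, state_n + h·k1); state_{n+1} = state_n + (h/2)·(k1 + k2).
0.200000: (-0.500000, 1.850000)
  k1 = (2.340675, 0.925000)
  predictor → (-0.265932, 1.942500)
  k2 = (2.865912, 0.516574)
  → (-0.239671, 1.922079)
0.300000: (-0.239671, 1.922079)
  k1 = (2.826670, 0.460666)
  predictor → (0.042996, 1.968145)
  k2 = (3.258081, -0.084623)
  → (0.064567, 1.940881)
(u(0.4), v(0.4)) ≈ (0.0646, 1.9409)

0.0646, 1.9409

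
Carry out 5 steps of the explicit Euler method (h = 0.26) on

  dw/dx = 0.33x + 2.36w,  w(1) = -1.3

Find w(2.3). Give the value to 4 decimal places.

-12.4239

Euler: w_{n+1} = w_n + h·f(x_n, w_n).
x=1.000000, w=-1.300000: f=-2.738000 → w ← -1.300000 + 0.26·(-2.738000) = -2.011880
x=1.260000, w=-2.011880: f=-4.332237 → w ← -2.011880 + 0.26·(-4.332237) = -3.138262
x=1.520000, w=-3.138262: f=-6.904697 → w ← -3.138262 + 0.26·(-6.904697) = -4.933483
x=1.780000, w=-4.933483: f=-11.055620 → w ← -4.933483 + 0.26·(-11.055620) = -7.807944
x=2.040000, w=-7.807944: f=-17.753548 → w ← -7.807944 + 0.26·(-17.753548) = -12.423866
w(2.3) ≈ -12.4239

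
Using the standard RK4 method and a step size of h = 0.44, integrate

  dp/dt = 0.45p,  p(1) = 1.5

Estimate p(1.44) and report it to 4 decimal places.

RK4: k1 = f(t_n, p_n); k2 = f(t_n + h/2, p_n + (h/2)·k1); k3 = f(t_n + h/2, p_n + (h/2)·k2); k4 = f(t_n + h, p_n + h·k3); p_{n+1} = p_n + (h/6)·(k1 + 2k2 + 2k3 + k4).
t=1.000000, p=1.500000:
  k1 = f(1.000000, 1.500000) = 0.675000
  k2 = f(1.220000, 1.648500) = 0.741825
  k3 = f(1.220000, 1.663201) = 0.748441
  k4 = f(1.440000, 1.829314) = 0.823191
  p ← 1.500000 + (0.44/6)·(k1 + 2k2 + 2k3 + k4) = 1.828440
p(1.44) ≈ 1.8284

1.8284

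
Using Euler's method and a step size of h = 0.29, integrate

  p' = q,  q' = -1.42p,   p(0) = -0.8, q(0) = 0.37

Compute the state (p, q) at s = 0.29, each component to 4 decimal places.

Euler on (p,q): p_{n+1} = p_n + h·p', q_{n+1} = q_n + h·q'.
0.000000: (-0.800000, 0.370000); f=(0.370000, 1.136000) → (-0.692700, 0.699440)
(p(0.29), q(0.29)) ≈ (-0.6927, 0.6994)

-0.6927, 0.6994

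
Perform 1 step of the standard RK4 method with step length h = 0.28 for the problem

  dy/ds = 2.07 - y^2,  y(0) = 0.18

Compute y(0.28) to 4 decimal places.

RK4: k1 = f(s_n, y_n); k2 = f(s_n + h/2, y_n + (h/2)·k1); k3 = f(s_n + h/2, y_n + (h/2)·k2); k4 = f(s_n + h, y_n + h·k3); y_{n+1} = y_n + (h/6)·(k1 + 2k2 + 2k3 + k4).
s=0.000000, y=0.180000:
  k1 = f(0.000000, 0.180000) = 2.037600
  k2 = f(0.140000, 0.465264) = 1.853529
  k3 = f(0.140000, 0.439494) = 1.876845
  k4 = f(0.280000, 0.705517) = 1.572246
  y ← 0.180000 + (0.28/6)·(k1 + 2k2 + 2k3 + k4) = 0.696628
y(0.28) ≈ 0.6966

0.6966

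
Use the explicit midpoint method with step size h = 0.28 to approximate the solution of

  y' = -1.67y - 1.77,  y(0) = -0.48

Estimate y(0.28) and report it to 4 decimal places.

Midpoint: k1 = f(x_n, y_n); k2 = f(x_n + h/2, y_n + (h/2)·k1); y_{n+1} = y_n + h·k2.
x=0.000000, y=-0.480000:
  k1 = f(0.000000, -0.480000) = -0.968400
  k2 = f(0.140000, -0.615576) = -0.741988
  y ← -0.480000 + 0.28·(-0.741988) = -0.687757
y(0.28) ≈ -0.6878

-0.6878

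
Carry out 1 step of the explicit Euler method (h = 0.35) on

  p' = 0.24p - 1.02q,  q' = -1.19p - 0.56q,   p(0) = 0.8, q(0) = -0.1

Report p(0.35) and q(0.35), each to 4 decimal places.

Euler on (p,q): p_{n+1} = p_n + h·p', q_{n+1} = q_n + h·q'.
0.000000: (0.800000, -0.100000); f=(0.294000, -0.896000) → (0.902900, -0.413600)
(p(0.35), q(0.35)) ≈ (0.9029, -0.4136)

0.9029, -0.4136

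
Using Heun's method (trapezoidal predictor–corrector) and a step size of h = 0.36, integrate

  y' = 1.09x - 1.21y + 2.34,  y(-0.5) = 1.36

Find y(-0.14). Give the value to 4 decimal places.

1.4727

Heun: k1 = f(x_n, y_n); k2 = f(x_n + h, y_n + h·k1); y_{n+1} = y_n + (h/2)·(k1 + k2).
x=-0.500000, y=1.360000:
  k1 = f(-0.500000, 1.360000) = 0.149400
  k2 = f(-0.140000, 1.413784) = 0.476721
  y ← 1.360000 + (0.36/2)·(0.149400 + 0.476721) = 1.472702
y(-0.14) ≈ 1.4727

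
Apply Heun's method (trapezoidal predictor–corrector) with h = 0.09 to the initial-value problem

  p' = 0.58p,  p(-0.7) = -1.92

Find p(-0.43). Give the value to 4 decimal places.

Heun: k1 = f(t_n, p_n); k2 = f(t_n + h, p_n + h·k1); p_{n+1} = p_n + (h/2)·(k1 + k2).
t=-0.700000, p=-1.920000:
  k1 = f(-0.700000, -1.920000) = -1.113600
  k2 = f(-0.610000, -2.020224) = -1.171730
  p ← -1.920000 + (0.09/2)·(-1.113600 + (-1.171730)) = -2.022840
t=-0.610000, p=-2.022840:
  k1 = f(-0.610000, -2.022840) = -1.173247
  k2 = f(-0.520000, -2.128432) = -1.234491
  p ← -2.022840 + (0.09/2)·(-1.173247 + (-1.234491)) = -2.131188
t=-0.520000, p=-2.131188:
  k1 = f(-0.520000, -2.131188) = -1.236089
  k2 = f(-0.430000, -2.242436) = -1.300613
  p ← -2.131188 + (0.09/2)·(-1.236089 + (-1.300613)) = -2.245340
p(-0.43) ≈ -2.2453

-2.2453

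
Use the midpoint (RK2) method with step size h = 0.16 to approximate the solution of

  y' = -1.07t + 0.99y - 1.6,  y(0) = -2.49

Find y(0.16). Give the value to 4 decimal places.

Midpoint: k1 = f(t_n, y_n); k2 = f(t_n + h/2, y_n + (h/2)·k1); y_{n+1} = y_n + h·k2.
t=0.000000, y=-2.490000:
  k1 = f(0.000000, -2.490000) = -4.065100
  k2 = f(0.080000, -2.815208) = -4.472656
  y ← -2.490000 + 0.16·(-4.472656) = -3.205625
y(0.16) ≈ -3.2056

-3.2056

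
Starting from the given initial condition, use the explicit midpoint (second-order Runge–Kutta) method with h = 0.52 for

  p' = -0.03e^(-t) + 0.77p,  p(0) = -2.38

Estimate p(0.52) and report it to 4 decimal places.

Midpoint: k1 = f(t_n, p_n); k2 = f(t_n + h/2, p_n + (h/2)·k1); p_{n+1} = p_n + h·k2.
t=0.000000, p=-2.380000:
  k1 = f(0.000000, -2.380000) = -1.862600
  k2 = f(0.260000, -2.864276) = -2.228624
  p ← -2.380000 + 0.52·(-2.228624) = -3.538885
p(0.52) ≈ -3.5389

-3.5389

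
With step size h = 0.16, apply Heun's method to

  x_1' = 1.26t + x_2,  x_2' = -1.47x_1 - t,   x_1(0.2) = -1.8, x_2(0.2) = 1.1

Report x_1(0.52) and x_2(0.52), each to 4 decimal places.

-1.1907, 1.7082

Heun on (x_1,x_2): k1 = f(t_n, state_n); k2 = f(t_n + h, state_n + h·k1); state_{n+1} = state_n + (h/2)·(k1 + k2).
0.200000: (-1.800000, 1.100000)
  k1 = (1.352000, 2.446000)
  predictor → (-1.583680, 1.491360)
  k2 = (1.944960, 1.968010)
  → (-1.536243, 1.453121)
0.360000: (-1.536243, 1.453121)
  k1 = (1.906721, 1.898278)
  predictor → (-1.231168, 1.756845)
  k2 = (2.412045, 1.289817)
  → (-1.190742, 1.708168)
(x_1(0.52), x_2(0.52)) ≈ (-1.1907, 1.7082)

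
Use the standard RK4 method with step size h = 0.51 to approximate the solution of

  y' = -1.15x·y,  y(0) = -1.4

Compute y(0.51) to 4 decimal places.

RK4: k1 = f(x_n, y_n); k2 = f(x_n + h/2, y_n + (h/2)·k1); k3 = f(x_n + h/2, y_n + (h/2)·k2); k4 = f(x_n + h, y_n + h·k3); y_{n+1} = y_n + (h/6)·(k1 + 2k2 + 2k3 + k4).
x=0.000000, y=-1.400000:
  k1 = f(0.000000, -1.400000) = 0.000000
  k2 = f(0.255000, -1.400000) = 0.410550
  k3 = f(0.255000, -1.295310) = 0.379850
  k4 = f(0.510000, -1.206277) = 0.707481
  y ← -1.400000 + (0.51/6)·(k1 + 2k2 + 2k3 + k4) = -1.205496
y(0.51) ≈ -1.2055

-1.2055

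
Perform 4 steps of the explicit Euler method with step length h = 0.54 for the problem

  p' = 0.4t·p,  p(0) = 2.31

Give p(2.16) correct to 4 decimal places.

Euler: p_{n+1} = p_n + h·f(t_n, p_n).
t=0.000000, p=2.310000: f=0.000000 → p ← 2.310000 + 0.54·0.000000 = 2.310000
t=0.540000, p=2.310000: f=0.498960 → p ← 2.310000 + 0.54·0.498960 = 2.579438
t=1.080000, p=2.579438: f=1.114317 → p ← 2.579438 + 0.54·1.114317 = 3.181170
t=1.620000, p=3.181170: f=2.061398 → p ← 3.181170 + 0.54·2.061398 = 4.294325
p(2.16) ≈ 4.2943

4.2943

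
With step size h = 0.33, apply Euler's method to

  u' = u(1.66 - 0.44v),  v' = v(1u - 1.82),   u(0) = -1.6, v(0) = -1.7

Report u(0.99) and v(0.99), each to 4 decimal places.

Euler on (u,v): u_{n+1} = u_n + h·u', v_{n+1} = v_n + h·v'.
0.000000: (-1.600000, -1.700000); f=(-3.852800, 5.814000) → (-2.871424, 0.218620)
0.330000: (-2.871424, 0.218620); f=(-4.490354, -1.025639) → (-4.353241, -0.119841)
0.660000: (-4.353241, -0.119841); f=(-7.455926, 0.739807) → (-6.813696, 0.124295)
(u(0.99), v(0.99)) ≈ (-6.8137, 0.1243)

-6.8137, 0.1243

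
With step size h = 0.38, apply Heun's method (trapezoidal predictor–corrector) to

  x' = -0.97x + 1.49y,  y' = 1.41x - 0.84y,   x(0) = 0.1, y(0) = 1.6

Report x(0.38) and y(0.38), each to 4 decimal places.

Heun on (x,y): k1 = f(s_n, state_n); k2 = f(s_n + h, state_n + h·k1); state_{n+1} = state_n + (h/2)·(k1 + k2).
0.000000: (0.100000, 1.600000)
  k1 = (2.287000, -1.203000)
  predictor → (0.969060, 1.142860)
  k2 = (0.762873, 0.406372)
  → (0.679476, 1.448641)
(x(0.38), y(0.38)) ≈ (0.6795, 1.4486)

0.6795, 1.4486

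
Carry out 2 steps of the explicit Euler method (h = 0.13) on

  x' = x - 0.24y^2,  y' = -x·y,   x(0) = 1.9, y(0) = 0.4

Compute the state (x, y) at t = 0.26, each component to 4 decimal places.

Euler on (x,y): x_{n+1} = x_n + h·x', y_{n+1} = y_n + h·y'.
0.000000: (1.900000, 0.400000); f=(1.861600, -0.760000) → (2.142008, 0.301200)
0.130000: (2.142008, 0.301200); f=(2.120235, -0.645173) → (2.417639, 0.217328)
(x(0.26), y(0.26)) ≈ (2.4176, 0.2173)

2.4176, 0.2173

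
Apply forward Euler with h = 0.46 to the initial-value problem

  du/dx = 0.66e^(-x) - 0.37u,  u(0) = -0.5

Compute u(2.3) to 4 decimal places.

0.2516

Euler: u_{n+1} = u_n + h·f(x_n, u_n).
x=0.000000, u=-0.500000: f=0.845000 → u ← -0.500000 + 0.46·0.845000 = -0.111300
x=0.460000, u=-0.111300: f=0.457828 → u ← -0.111300 + 0.46·0.457828 = 0.099301
x=0.920000, u=0.099301: f=0.226281 → u ← 0.099301 + 0.46·0.226281 = 0.203390
x=1.380000, u=0.203390: f=0.090787 → u ← 0.203390 + 0.46·0.090787 = 0.245153
x=1.840000, u=0.245153: f=0.014113 → u ← 0.245153 + 0.46·0.014113 = 0.251645
u(2.3) ≈ 0.2516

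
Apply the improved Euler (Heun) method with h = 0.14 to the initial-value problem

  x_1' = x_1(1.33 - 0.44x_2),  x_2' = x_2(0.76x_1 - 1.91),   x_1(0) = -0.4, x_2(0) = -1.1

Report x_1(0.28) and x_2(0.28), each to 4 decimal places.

-0.6385, -0.5863

Heun on (x_1,x_2): k1 = f(s_n, state_n); k2 = f(s_n + h, state_n + h·k1); state_{n+1} = state_n + (h/2)·(k1 + k2).
0.000000: (-0.400000, -1.100000)
  k1 = (-0.725600, 2.435400)
  predictor → (-0.501584, -0.759044)
  k2 = (-0.834625, 1.739125)
  → (-0.509216, -0.807783)
0.140000: (-0.509216, -0.807783)
  k1 = (-0.858245, 1.855481)
  predictor → (-0.629370, -0.548016)
  k2 = (-0.988820, 1.308838)
  → (-0.638510, -0.586281)
(x_1(0.28), x_2(0.28)) ≈ (-0.6385, -0.5863)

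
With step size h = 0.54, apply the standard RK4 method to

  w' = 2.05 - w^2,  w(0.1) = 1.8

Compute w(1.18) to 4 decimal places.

RK4: k1 = f(s_n, w_n); k2 = f(s_n + h/2, w_n + (h/2)·k1); k3 = f(s_n + h/2, w_n + (h/2)·k2); k4 = f(s_n + h, w_n + h·k3); w_{n+1} = w_n + (h/6)·(k1 + 2k2 + 2k3 + k4).
s=0.100000, w=1.800000:
  k1 = f(0.100000, 1.800000) = -1.190000
  k2 = f(0.370000, 1.478700) = -0.136554
  k3 = f(0.370000, 1.763131) = -1.058629
  k4 = f(0.640000, 1.228340) = 0.541180
  w ← 1.800000 + (0.54/6)·(k1 + 2k2 + 2k3 + k4) = 1.526473
s=0.640000, w=1.526473:
  k1 = f(0.640000, 1.526473) = -0.280121
  k2 = f(0.910000, 1.450841) = -0.054939
  k3 = f(0.910000, 1.511640) = -0.235055
  k4 = f(1.180000, 1.399544) = 0.091278
  w ← 1.526473 + (0.54/6)·(k1 + 2k2 + 2k3 + k4) = 1.457279
w(1.18) ≈ 1.4573

1.4573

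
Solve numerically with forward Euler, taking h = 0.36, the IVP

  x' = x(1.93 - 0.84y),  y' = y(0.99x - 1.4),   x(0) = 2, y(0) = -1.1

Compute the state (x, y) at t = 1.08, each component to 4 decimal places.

Euler on (x,y): x_{n+1} = x_n + h·x', y_{n+1} = y_n + h·y'.
0.000000: (2.000000, -1.100000); f=(5.708000, -0.638000) → (4.054880, -1.329680)
0.360000: (4.054880, -1.329680); f=(12.354940, -3.476224) → (8.502659, -2.581121)
0.720000: (8.502659, -2.581121); f=(34.845096, -18.113354) → (21.046893, -9.101928)
(x(1.08), y(1.08)) ≈ (21.0469, -9.1019)

21.0469, -9.1019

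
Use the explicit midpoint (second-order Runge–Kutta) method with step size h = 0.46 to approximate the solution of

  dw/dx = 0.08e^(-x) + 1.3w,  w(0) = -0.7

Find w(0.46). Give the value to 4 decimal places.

-1.2035

Midpoint: k1 = f(x_n, w_n); k2 = f(x_n + h/2, w_n + (h/2)·k1); w_{n+1} = w_n + h·k2.
x=0.000000, w=-0.700000:
  k1 = f(0.000000, -0.700000) = -0.830000
  k2 = f(0.230000, -0.890900) = -1.094607
  w ← -0.700000 + 0.46·(-1.094607) = -1.203519
w(0.46) ≈ -1.2035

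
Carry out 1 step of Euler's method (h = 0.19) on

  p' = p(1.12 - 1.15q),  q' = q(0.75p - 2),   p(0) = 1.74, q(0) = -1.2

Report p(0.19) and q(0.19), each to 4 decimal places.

Euler on (p,q): p_{n+1} = p_n + h·p', q_{n+1} = q_n + h·q'.
0.000000: (1.740000, -1.200000); f=(4.350000, 0.834000) → (2.566500, -1.041540)
(p(0.19), q(0.19)) ≈ (2.5665, -1.0415)

2.5665, -1.0415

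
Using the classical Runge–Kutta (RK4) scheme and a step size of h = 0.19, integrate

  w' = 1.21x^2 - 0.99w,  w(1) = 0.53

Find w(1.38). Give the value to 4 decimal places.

RK4: k1 = f(x_n, w_n); k2 = f(x_n + h/2, w_n + (h/2)·k1); k3 = f(x_n + h/2, w_n + (h/2)·k2); k4 = f(x_n + h, w_n + h·k3); w_{n+1} = w_n + (h/6)·(k1 + 2k2 + 2k3 + k4).
x=1.000000, w=0.530000:
  k1 = f(1.000000, 0.530000) = 0.685300
  k2 = f(1.095000, 0.595104) = 0.861668
  k3 = f(1.095000, 0.611858) = 0.845080
  k4 = f(1.190000, 0.690565) = 1.029821
  w ← 0.530000 + (0.19/6)·(k1 + 2k2 + 2k3 + k4) = 0.692406
x=1.190000, w=0.692406:
  k1 = f(1.190000, 0.692406) = 1.027999
  k2 = f(1.285000, 0.790066) = 1.215817
  k3 = f(1.285000, 0.807909) = 1.198153
  k4 = f(1.380000, 0.920055) = 1.393469
  w ← 0.692406 + (0.19/6)·(k1 + 2k2 + 2k3 + k4) = 0.921971
w(1.38) ≈ 0.9220

0.9220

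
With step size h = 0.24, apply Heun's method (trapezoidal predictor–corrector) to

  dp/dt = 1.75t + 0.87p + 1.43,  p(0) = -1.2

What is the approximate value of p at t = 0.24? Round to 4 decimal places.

Heun: k1 = f(t_n, p_n); k2 = f(t_n + h, p_n + h·k1); p_{n+1} = p_n + (h/2)·(k1 + k2).
t=0.000000, p=-1.200000:
  k1 = f(0.000000, -1.200000) = 0.386000
  k2 = f(0.240000, -1.107360) = 0.886597
  p ← -1.200000 + (0.24/2)·(0.386000 + 0.886597) = -1.047288
p(0.24) ≈ -1.0473

-1.0473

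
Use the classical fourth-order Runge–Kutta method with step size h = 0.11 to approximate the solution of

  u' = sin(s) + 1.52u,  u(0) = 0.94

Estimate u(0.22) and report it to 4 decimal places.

RK4: k1 = f(s_n, u_n); k2 = f(s_n + h/2, u_n + (h/2)·k1); k3 = f(s_n + h/2, u_n + (h/2)·k2); k4 = f(s_n + h, u_n + h·k3); u_{n+1} = u_n + (h/6)·(k1 + 2k2 + 2k3 + k4).
s=0.000000, u=0.940000:
  k1 = f(0.000000, 0.940000) = 1.428800
  k2 = f(0.055000, 1.018584) = 1.603220
  k3 = f(0.055000, 1.028177) = 1.617801
  k4 = f(0.110000, 1.117958) = 1.809075
  u ← 0.940000 + (0.11/6)·(k1 + 2k2 + 2k3 + k4) = 1.117465
s=0.110000, u=1.117465:
  k1 = f(0.110000, 1.117465) = 1.808325
  k2 = f(0.165000, 1.216923) = 2.013975
  k3 = f(0.165000, 1.228234) = 2.031168
  k4 = f(0.220000, 1.340894) = 2.256388
  u ← 1.117465 + (0.11/6)·(k1 + 2k2 + 2k3 + k4) = 1.340307
u(0.22) ≈ 1.3403

1.3403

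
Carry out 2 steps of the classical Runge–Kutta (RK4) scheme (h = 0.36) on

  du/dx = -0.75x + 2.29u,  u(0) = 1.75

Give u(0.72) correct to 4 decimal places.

RK4: k1 = f(x_n, u_n); k2 = f(x_n + h/2, u_n + (h/2)·k1); k3 = f(x_n + h/2, u_n + (h/2)·k2); k4 = f(x_n + h, u_n + h·k3); u_{n+1} = u_n + (h/6)·(k1 + 2k2 + 2k3 + k4).
x=0.000000, u=1.750000:
  k1 = f(0.000000, 1.750000) = 4.007500
  k2 = f(0.180000, 2.471350) = 5.524392
  k3 = f(0.180000, 2.744390) = 6.149654
  k4 = f(0.360000, 3.963876) = 8.807275
  u ← 1.750000 + (0.36/6)·(k1 + 2k2 + 2k3 + k4) = 3.919772
x=0.360000, u=3.919772:
  k1 = f(0.360000, 3.919772) = 8.706278
  k2 = f(0.540000, 5.486902) = 12.160006
  k3 = f(0.540000, 6.108573) = 13.583632
  k4 = f(0.720000, 8.809880) = 19.634624
  u ← 3.919772 + (0.36/6)·(k1 + 2k2 + 2k3 + k4) = 8.709463
u(0.72) ≈ 8.7095

8.7095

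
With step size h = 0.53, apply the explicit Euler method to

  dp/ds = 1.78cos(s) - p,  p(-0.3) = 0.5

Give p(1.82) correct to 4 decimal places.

Euler: p_{n+1} = p_n + h·f(s_n, p_n).
s=-0.300000, p=0.500000: f=1.200499 → p ← 0.500000 + 0.53·1.200499 = 1.136264
s=0.230000, p=1.136264: f=0.596862 → p ← 1.136264 + 0.53·0.596862 = 1.452601
s=0.760000, p=1.452601: f=-0.162393 → p ← 1.452601 + 0.53·(-0.162393) = 1.366533
s=1.290000, p=1.366533: f=-0.873258 → p ← 1.366533 + 0.53·(-0.873258) = 0.903706
p(1.82) ≈ 0.9037

0.9037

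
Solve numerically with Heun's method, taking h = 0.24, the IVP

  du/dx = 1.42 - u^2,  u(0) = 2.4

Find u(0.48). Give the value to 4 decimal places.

1.5437

Heun: k1 = f(x_n, u_n); k2 = f(x_n + h, u_n + h·k1); u_{n+1} = u_n + (h/2)·(k1 + k2).
x=0.000000, u=2.400000:
  k1 = f(0.000000, 2.400000) = -4.340000
  k2 = f(0.240000, 1.358400) = -0.425251
  u ← 2.400000 + (0.24/2)·(-4.340000 + (-0.425251)) = 1.828170
x=0.240000, u=1.828170:
  k1 = f(0.240000, 1.828170) = -1.922205
  k2 = f(0.480000, 1.366841) = -0.448253
  u ← 1.828170 + (0.24/2)·(-1.922205 + (-0.448253)) = 1.543715
u(0.48) ≈ 1.5437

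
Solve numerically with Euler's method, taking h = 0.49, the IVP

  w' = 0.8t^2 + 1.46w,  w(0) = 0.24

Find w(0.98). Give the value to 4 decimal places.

Euler: w_{n+1} = w_n + h·f(t_n, w_n).
t=0.000000, w=0.240000: f=0.350400 → w ← 0.240000 + 0.49·0.350400 = 0.411696
t=0.490000, w=0.411696: f=0.793156 → w ← 0.411696 + 0.49·0.793156 = 0.800343
w(0.98) ≈ 0.8003

0.8003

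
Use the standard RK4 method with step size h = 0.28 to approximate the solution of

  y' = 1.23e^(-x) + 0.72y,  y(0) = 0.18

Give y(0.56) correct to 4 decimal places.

RK4: k1 = f(x_n, y_n); k2 = f(x_n + h/2, y_n + (h/2)·k1); k3 = f(x_n + h/2, y_n + (h/2)·k2); k4 = f(x_n + h, y_n + h·k3); y_{n+1} = y_n + (h/6)·(k1 + 2k2 + 2k3 + k4).
x=0.000000, y=0.180000:
  k1 = f(0.000000, 0.180000) = 1.359600
  k2 = f(0.140000, 0.370344) = 1.335958
  k3 = f(0.140000, 0.367034) = 1.333575
  k4 = f(0.280000, 0.553401) = 1.328063
  y ← 0.180000 + (0.28/6)·(k1 + 2k2 + 2k3 + k4) = 0.554581
x=0.280000, y=0.554581:
  k1 = f(0.280000, 0.554581) = 1.328912
  k2 = f(0.420000, 0.740628) = 1.341420
  k3 = f(0.420000, 0.742380) = 1.342681
  k4 = f(0.560000, 0.930531) = 1.372570
  y ← 0.554581 + (0.28/6)·(k1 + 2k2 + 2k3 + k4) = 0.931166
y(0.56) ≈ 0.9312

0.9312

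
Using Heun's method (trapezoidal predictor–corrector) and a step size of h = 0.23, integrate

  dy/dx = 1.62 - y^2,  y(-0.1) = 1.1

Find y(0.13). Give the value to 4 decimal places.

1.1694

Heun: k1 = f(x_n, y_n); k2 = f(x_n + h, y_n + h·k1); y_{n+1} = y_n + (h/2)·(k1 + k2).
x=-0.100000, y=1.100000:
  k1 = f(-0.100000, 1.100000) = 0.410000
  k2 = f(0.130000, 1.194300) = 0.193648
  y ← 1.100000 + (0.23/2)·(0.410000 + 0.193648) = 1.169419
y(0.13) ≈ 1.1694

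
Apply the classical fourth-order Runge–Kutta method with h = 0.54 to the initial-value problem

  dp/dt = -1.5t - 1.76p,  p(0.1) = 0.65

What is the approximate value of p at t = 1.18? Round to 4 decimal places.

RK4: k1 = f(t_n, p_n); k2 = f(t_n + h/2, p_n + (h/2)·k1); k3 = f(t_n + h/2, p_n + (h/2)·k2); k4 = f(t_n + h, p_n + h·k3); p_{n+1} = p_n + (h/6)·(k1 + 2k2 + 2k3 + k4).
t=0.100000, p=0.650000:
  k1 = f(0.100000, 0.650000) = -1.294000
  k2 = f(0.370000, 0.300620) = -1.084091
  k3 = f(0.370000, 0.357295) = -1.183840
  k4 = f(0.640000, 0.010726) = -0.978879
  p ← 0.650000 + (0.54/6)·(k1 + 2k2 + 2k3 + k4) = 0.037213
t=0.640000, p=0.037213:
  k1 = f(0.640000, 0.037213) = -1.025495
  k2 = f(0.910000, -0.239670) = -0.943180
  k3 = f(0.910000, -0.217445) = -0.982296
  k4 = f(1.180000, -0.493227) = -0.901921
  p ← 0.037213 + (0.54/6)·(k1 + 2k2 + 2k3 + k4) = -0.482840
p(1.18) ≈ -0.4828

-0.4828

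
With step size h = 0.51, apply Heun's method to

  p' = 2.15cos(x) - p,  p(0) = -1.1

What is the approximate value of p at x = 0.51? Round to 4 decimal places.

0.0651

Heun: k1 = f(x_n, p_n); k2 = f(x_n + h, p_n + h·k1); p_{n+1} = p_n + (h/2)·(k1 + k2).
x=0.000000, p=-1.100000:
  k1 = f(0.000000, -1.100000) = 3.250000
  k2 = f(0.510000, 0.557500) = 1.318901
  p ← -1.100000 + (0.51/2)·(3.250000 + 1.318901) = 0.065070
p(0.51) ≈ 0.0651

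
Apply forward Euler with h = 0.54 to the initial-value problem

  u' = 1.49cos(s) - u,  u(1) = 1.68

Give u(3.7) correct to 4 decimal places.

Euler: u_{n+1} = u_n + h·f(s_n, u_n).
s=1.000000, u=1.680000: f=-0.874950 → u ← 1.680000 + 0.54·(-0.874950) = 1.207527
s=1.540000, u=1.207527: f=-1.161648 → u ← 1.207527 + 0.54·(-1.161648) = 0.580237
s=2.080000, u=0.580237: f=-1.306586 → u ← 0.580237 + 0.54·(-1.306586) = -0.125319
s=2.620000, u=-0.125319: f=-1.166551 → u ← -0.125319 + 0.54·(-1.166551) = -0.755256
s=3.160000, u=-0.755256: f=-0.734491 → u ← -0.755256 + 0.54·(-0.734491) = -1.151882
u(3.7) ≈ -1.1519

-1.1519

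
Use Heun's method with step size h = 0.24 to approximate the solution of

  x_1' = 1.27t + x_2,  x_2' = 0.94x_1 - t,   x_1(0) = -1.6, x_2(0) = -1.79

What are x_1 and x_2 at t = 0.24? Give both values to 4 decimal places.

Heun on (x_1,x_2): k1 = f(t_n, state_n); k2 = f(t_n + h, state_n + h·k1); state_{n+1} = state_n + (h/2)·(k1 + k2).
0.000000: (-1.600000, -1.790000)
  k1 = (-1.790000, -1.504000)
  predictor → (-2.029600, -2.150960)
  k2 = (-1.846160, -2.147824)
  → (-2.036339, -2.228219)
(x_1(0.24), x_2(0.24)) ≈ (-2.0363, -2.2282)

-2.0363, -2.2282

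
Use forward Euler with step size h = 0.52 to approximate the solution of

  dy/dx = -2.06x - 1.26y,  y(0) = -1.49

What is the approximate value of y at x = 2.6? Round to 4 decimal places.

-2.9668

Euler: y_{n+1} = y_n + h·f(x_n, y_n).
x=0.000000, y=-1.490000: f=1.877400 → y ← -1.490000 + 0.52·1.877400 = -0.513752
x=0.520000, y=-0.513752: f=-0.423872 → y ← -0.513752 + 0.52·(-0.423872) = -0.734166
x=1.040000, y=-0.734166: f=-1.217351 → y ← -0.734166 + 0.52·(-1.217351) = -1.367188
x=1.560000, y=-1.367188: f=-1.490943 → y ← -1.367188 + 0.52·(-1.490943) = -2.142479
x=2.080000, y=-2.142479: f=-1.585277 → y ← -2.142479 + 0.52·(-1.585277) = -2.966823
y(2.6) ≈ -2.9668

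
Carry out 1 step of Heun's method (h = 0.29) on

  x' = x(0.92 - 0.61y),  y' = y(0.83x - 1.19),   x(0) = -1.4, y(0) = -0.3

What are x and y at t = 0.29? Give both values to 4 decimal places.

-1.8860, -0.1600

Heun on (x,y): k1 = f(t_n, state_n); k2 = f(t_n + h, state_n + h·k1); state_{n+1} = state_n + (h/2)·(k1 + k2).
0.000000: (-1.400000, -0.300000)
  k1 = (-1.544200, 0.705600)
  predictor → (-1.847818, -0.095376)
  k2 = (-1.807497, 0.259775)
  → (-1.885996, -0.160021)
(x(0.29), y(0.29)) ≈ (-1.8860, -0.1600)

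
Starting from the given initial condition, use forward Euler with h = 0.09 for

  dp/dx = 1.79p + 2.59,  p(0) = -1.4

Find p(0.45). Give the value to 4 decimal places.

Euler: p_{n+1} = p_n + h·f(x_n, p_n).
x=0.000000, p=-1.400000: f=0.084000 → p ← -1.400000 + 0.09·0.084000 = -1.392440
x=0.090000, p=-1.392440: f=0.097532 → p ← -1.392440 + 0.09·0.097532 = -1.383662
x=0.180000, p=-1.383662: f=0.113245 → p ← -1.383662 + 0.09·0.113245 = -1.373470
x=0.270000, p=-1.373470: f=0.131489 → p ← -1.373470 + 0.09·0.131489 = -1.361636
x=0.360000, p=-1.361636: f=0.152671 → p ← -1.361636 + 0.09·0.152671 = -1.347896
p(0.45) ≈ -1.3479

-1.3479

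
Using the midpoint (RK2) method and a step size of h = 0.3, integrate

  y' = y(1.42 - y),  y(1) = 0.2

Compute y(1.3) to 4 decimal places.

0.2840

Midpoint: k1 = f(s_n, y_n); k2 = f(s_n + h/2, y_n + (h/2)·k1); y_{n+1} = y_n + h·k2.
s=1.000000, y=0.200000:
  k1 = f(1.000000, 0.200000) = 0.244000
  k2 = f(1.150000, 0.236600) = 0.279992
  y ← 0.200000 + 0.3·0.279992 = 0.283998
y(1.3) ≈ 0.2840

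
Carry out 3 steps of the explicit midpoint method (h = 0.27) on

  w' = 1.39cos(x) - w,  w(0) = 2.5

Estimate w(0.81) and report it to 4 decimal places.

Midpoint: k1 = f(x_n, w_n); k2 = f(x_n + h/2, w_n + (h/2)·k1); w_{n+1} = w_n + h·k2.
x=0.000000, w=2.500000:
  k1 = f(0.000000, 2.500000) = -1.110000
  k2 = f(0.135000, 2.350150) = -0.972797
  w ← 2.500000 + 0.27·(-0.972797) = 2.237345
x=0.270000, w=2.237345:
  k1 = f(0.270000, 2.237345) = -0.897703
  k2 = f(0.405000, 2.116155) = -0.838603
  w ← 2.237345 + 0.27·(-0.838603) = 2.010922
x=0.540000, w=2.010922:
  k1 = f(0.540000, 2.010922) = -0.818707
  k2 = f(0.675000, 1.900397) = -0.815214
  w ← 2.010922 + 0.27·(-0.815214) = 1.790814
w(0.81) ≈ 1.7908

1.7908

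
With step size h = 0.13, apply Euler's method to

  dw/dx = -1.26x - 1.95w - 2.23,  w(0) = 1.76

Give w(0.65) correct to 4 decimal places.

-0.6359

Euler: w_{n+1} = w_n + h·f(x_n, w_n).
x=0.000000, w=1.760000: f=-5.662000 → w ← 1.760000 + 0.13·(-5.662000) = 1.023940
x=0.130000, w=1.023940: f=-4.390483 → w ← 1.023940 + 0.13·(-4.390483) = 0.453177
x=0.260000, w=0.453177: f=-3.441296 → w ← 0.453177 + 0.13·(-3.441296) = 0.005809
x=0.390000, w=0.005809: f=-2.732727 → w ← 0.005809 + 0.13·(-2.732727) = -0.349446
x=0.520000, w=-0.349446: f=-2.203781 → w ← -0.349446 + 0.13·(-2.203781) = -0.635937
w(0.65) ≈ -0.6359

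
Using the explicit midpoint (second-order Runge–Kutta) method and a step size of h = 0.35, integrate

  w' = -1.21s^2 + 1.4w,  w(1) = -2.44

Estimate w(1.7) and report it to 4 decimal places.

-8.6076

Midpoint: k1 = f(s_n, w_n); k2 = f(s_n + h/2, w_n + (h/2)·k1); w_{n+1} = w_n + h·k2.
s=1.000000, w=-2.440000:
  k1 = f(1.000000, -2.440000) = -4.626000
  k2 = f(1.175000, -3.249550) = -6.219926
  w ← -2.440000 + 0.35·(-6.219926) = -4.616974
s=1.350000, w=-4.616974:
  k1 = f(1.350000, -4.616974) = -8.668989
  k2 = f(1.525000, -6.134047) = -11.401672
  w ← -4.616974 + 0.35·(-11.401672) = -8.607560
w(1.7) ≈ -8.6076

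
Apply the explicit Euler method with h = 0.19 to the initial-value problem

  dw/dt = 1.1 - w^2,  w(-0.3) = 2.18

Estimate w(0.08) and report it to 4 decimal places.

1.2755

Euler: w_{n+1} = w_n + h·f(t_n, w_n).
t=-0.300000, w=2.180000: f=-3.652400 → w ← 2.180000 + 0.19·(-3.652400) = 1.486044
t=-0.110000, w=1.486044: f=-1.108327 → w ← 1.486044 + 0.19·(-1.108327) = 1.275462
w(0.08) ≈ 1.2755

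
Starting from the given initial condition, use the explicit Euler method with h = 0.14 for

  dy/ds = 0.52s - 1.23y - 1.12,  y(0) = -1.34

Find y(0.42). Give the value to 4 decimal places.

Euler: y_{n+1} = y_n + h·f(s_n, y_n).
s=0.000000, y=-1.340000: f=0.528200 → y ← -1.340000 + 0.14·0.528200 = -1.266052
s=0.140000, y=-1.266052: f=0.510044 → y ← -1.266052 + 0.14·0.510044 = -1.194646
s=0.280000, y=-1.194646: f=0.495014 → y ← -1.194646 + 0.14·0.495014 = -1.125344
y(0.42) ≈ -1.1253

-1.1253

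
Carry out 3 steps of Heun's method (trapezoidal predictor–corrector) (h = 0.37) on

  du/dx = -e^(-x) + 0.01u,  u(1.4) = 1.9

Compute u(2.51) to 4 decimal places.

1.7529

Heun: k1 = f(x_n, u_n); k2 = f(x_n + h, u_n + h·k1); u_{n+1} = u_n + (h/2)·(k1 + k2).
x=1.400000, u=1.900000:
  k1 = f(1.400000, 1.900000) = -0.227597
  k2 = f(1.770000, 1.815789) = -0.152175
  u ← 1.900000 + (0.37/2)·(-0.227597 + (-0.152175)) = 1.829742
x=1.770000, u=1.829742:
  k1 = f(1.770000, 1.829742) = -0.152036
  k2 = f(2.140000, 1.773489) = -0.099920
  u ← 1.829742 + (0.37/2)·(-0.152036 + (-0.099920)) = 1.783130
x=2.140000, u=1.783130:
  k1 = f(2.140000, 1.783130) = -0.099824
  k2 = f(2.510000, 1.746196) = -0.063806
  u ← 1.783130 + (0.37/2)·(-0.099824 + (-0.063806)) = 1.752859
u(2.51) ≈ 1.7529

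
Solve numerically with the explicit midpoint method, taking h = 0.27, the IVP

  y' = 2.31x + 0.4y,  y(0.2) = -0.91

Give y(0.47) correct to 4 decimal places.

Midpoint: k1 = f(x_n, y_n); k2 = f(x_n + h/2, y_n + (h/2)·k1); y_{n+1} = y_n + h·k2.
x=0.200000, y=-0.910000:
  k1 = f(0.200000, -0.910000) = 0.098000
  k2 = f(0.335000, -0.896770) = 0.415142
  y ← -0.910000 + 0.27·0.415142 = -0.797912
y(0.47) ≈ -0.7979

-0.7979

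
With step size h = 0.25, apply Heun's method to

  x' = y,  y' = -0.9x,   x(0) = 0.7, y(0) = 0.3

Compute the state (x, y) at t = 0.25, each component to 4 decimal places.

0.7553, 0.1341

Heun on (x,y): k1 = f(t_n, state_n); k2 = f(t_n + h, state_n + h·k1); state_{n+1} = state_n + (h/2)·(k1 + k2).
0.000000: (0.700000, 0.300000)
  k1 = (0.300000, -0.630000)
  predictor → (0.775000, 0.142500)
  k2 = (0.142500, -0.697500)
  → (0.755312, 0.134063)
(x(0.25), y(0.25)) ≈ (0.7553, 0.1341)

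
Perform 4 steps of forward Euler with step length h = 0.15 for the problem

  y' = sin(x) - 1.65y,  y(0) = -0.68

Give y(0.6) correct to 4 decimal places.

Euler: y_{n+1} = y_n + h·f(x_n, y_n).
x=0.000000, y=-0.680000: f=1.122000 → y ← -0.680000 + 0.15·1.122000 = -0.511700
x=0.150000, y=-0.511700: f=0.993743 → y ← -0.511700 + 0.15·0.993743 = -0.362639
x=0.300000, y=-0.362639: f=0.893874 → y ← -0.362639 + 0.15·0.893874 = -0.228557
x=0.450000, y=-0.228557: f=0.812085 → y ← -0.228557 + 0.15·0.812085 = -0.106745
y(0.6) ≈ -0.1067

-0.1067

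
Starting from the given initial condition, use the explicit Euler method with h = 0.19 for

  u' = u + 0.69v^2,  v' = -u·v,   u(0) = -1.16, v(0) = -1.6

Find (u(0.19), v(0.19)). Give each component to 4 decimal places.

-1.0448, -1.9526

Euler on (u,v): u_{n+1} = u_n + h·u', v_{n+1} = v_n + h·v'.
0.000000: (-1.160000, -1.600000); f=(0.606400, -1.856000) → (-1.044784, -1.952640)
(u(0.19), v(0.19)) ≈ (-1.0448, -1.9526)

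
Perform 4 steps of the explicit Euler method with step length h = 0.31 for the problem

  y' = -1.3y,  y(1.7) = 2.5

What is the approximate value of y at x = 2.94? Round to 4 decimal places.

Euler: y_{n+1} = y_n + h·f(x_n, y_n).
x=1.700000, y=2.500000: f=-3.250000 → y ← 2.500000 + 0.31·(-3.250000) = 1.492500
x=2.010000, y=1.492500: f=-1.940250 → y ← 1.492500 + 0.31·(-1.940250) = 0.891022
x=2.320000, y=0.891022: f=-1.158329 → y ← 0.891022 + 0.31·(-1.158329) = 0.531940
x=2.630000, y=0.531940: f=-0.691523 → y ← 0.531940 + 0.31·(-0.691523) = 0.317568
y(2.94) ≈ 0.3176

0.3176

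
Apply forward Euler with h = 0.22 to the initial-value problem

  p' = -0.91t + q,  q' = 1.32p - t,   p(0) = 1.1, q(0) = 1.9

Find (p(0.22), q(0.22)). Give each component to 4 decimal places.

1.5180, 2.2194

Euler on (p,q): p_{n+1} = p_n + h·p', q_{n+1} = q_n + h·q'.
0.000000: (1.100000, 1.900000); f=(1.900000, 1.452000) → (1.518000, 2.219440)
(p(0.22), q(0.22)) ≈ (1.5180, 2.2194)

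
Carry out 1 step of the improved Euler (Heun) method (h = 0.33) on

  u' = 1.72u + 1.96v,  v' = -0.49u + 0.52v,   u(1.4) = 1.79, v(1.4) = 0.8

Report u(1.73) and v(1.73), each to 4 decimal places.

3.7094, 0.5108

Heun on (u,v): k1 = f(t_n, state_n); k2 = f(t_n + h, state_n + h·k1); state_{n+1} = state_n + (h/2)·(k1 + k2).
1.400000: (1.790000, 0.800000)
  k1 = (4.646800, -0.461100)
  predictor → (3.323444, 0.647837)
  k2 = (6.986084, -1.291612)
  → (3.709426, 0.510802)
(u(1.73), v(1.73)) ≈ (3.7094, 0.5108)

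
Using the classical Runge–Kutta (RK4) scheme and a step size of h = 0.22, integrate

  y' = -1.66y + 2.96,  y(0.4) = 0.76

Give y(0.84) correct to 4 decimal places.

1.2902

RK4: k1 = f(t_n, y_n); k2 = f(t_n + h/2, y_n + (h/2)·k1); k3 = f(t_n + h/2, y_n + (h/2)·k2); k4 = f(t_n + h, y_n + h·k3); y_{n+1} = y_n + (h/6)·(k1 + 2k2 + 2k3 + k4).
t=0.400000, y=0.760000:
  k1 = f(0.400000, 0.760000) = 1.698400
  k2 = f(0.510000, 0.946824) = 1.388272
  k3 = f(0.510000, 0.912710) = 1.444902
  k4 = f(0.620000, 1.077878) = 1.170722
  y ← 0.760000 + (0.22/6)·(k1 + 2k2 + 2k3 + k4) = 1.072967
t=0.620000, y=1.072967:
  k1 = f(0.620000, 1.072967) = 1.178874
  k2 = f(0.730000, 1.202643) = 0.963612
  k3 = f(0.730000, 1.178965) = 1.002919
  k4 = f(0.840000, 1.293609) = 0.812608
  y ← 1.072967 + (0.22/6)·(k1 + 2k2 + 2k3 + k4) = 1.290201
y(0.84) ≈ 1.2902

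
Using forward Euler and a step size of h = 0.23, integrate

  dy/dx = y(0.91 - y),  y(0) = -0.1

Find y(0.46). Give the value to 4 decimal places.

Euler: y_{n+1} = y_n + h·f(x_n, y_n).
x=0.000000, y=-0.100000: f=-0.101000 → y ← -0.100000 + 0.23·(-0.101000) = -0.123230
x=0.230000, y=-0.123230: f=-0.127325 → y ← -0.123230 + 0.23·(-0.127325) = -0.152515
y(0.46) ≈ -0.1525

-0.1525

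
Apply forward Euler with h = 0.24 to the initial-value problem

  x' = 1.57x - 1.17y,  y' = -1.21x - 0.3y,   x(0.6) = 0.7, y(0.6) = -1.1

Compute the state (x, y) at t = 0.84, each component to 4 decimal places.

Euler on (x,y): x_{n+1} = x_n + h·x', y_{n+1} = y_n + h·y'.
0.600000: (0.700000, -1.100000); f=(2.386000, -0.517000) → (1.272640, -1.224080)
(x(0.84), y(0.84)) ≈ (1.2726, -1.2241)

1.2726, -1.2241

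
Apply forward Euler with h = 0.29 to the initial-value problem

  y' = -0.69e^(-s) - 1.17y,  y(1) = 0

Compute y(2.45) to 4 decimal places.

-0.0914

Euler: y_{n+1} = y_n + h·f(s_n, y_n).
s=1.000000, y=0.000000: f=-0.253837 → y ← 0.000000 + 0.29·(-0.253837) = -0.073613
s=1.290000, y=-0.073613: f=-0.103810 → y ← -0.073613 + 0.29·(-0.103810) = -0.103718
s=1.580000, y=-0.103718: f=-0.020773 → y ← -0.103718 + 0.29·(-0.020773) = -0.109742
s=1.870000, y=-0.109742: f=0.022053 → y ← -0.109742 + 0.29·0.022053 = -0.103347
s=2.160000, y=-0.103347: f=0.041341 → y ← -0.103347 + 0.29·0.041341 = -0.091358
y(2.45) ≈ -0.0914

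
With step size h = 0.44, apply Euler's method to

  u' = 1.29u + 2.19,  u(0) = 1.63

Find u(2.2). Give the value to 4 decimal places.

Euler: u_{n+1} = u_n + h·f(s_n, u_n).
s=0.000000, u=1.630000: f=4.292700 → u ← 1.630000 + 0.44·4.292700 = 3.518788
s=0.440000, u=3.518788: f=6.729237 → u ← 3.518788 + 0.44·6.729237 = 6.479652
s=0.880000, u=6.479652: f=10.548751 → u ← 6.479652 + 0.44·10.548751 = 11.121103
s=1.320000, u=11.121103: f=16.536222 → u ← 11.121103 + 0.44·16.536222 = 18.397040
s=1.760000, u=18.397040: f=25.922182 → u ← 18.397040 + 0.44·25.922182 = 29.802801
u(2.2) ≈ 29.8028

29.8028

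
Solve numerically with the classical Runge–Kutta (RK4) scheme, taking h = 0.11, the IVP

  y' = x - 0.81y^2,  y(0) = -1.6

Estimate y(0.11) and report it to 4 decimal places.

RK4: k1 = f(x_n, y_n); k2 = f(x_n + h/2, y_n + (h/2)·k1); k3 = f(x_n + h/2, y_n + (h/2)·k2); k4 = f(x_n + h, y_n + h·k3); y_{n+1} = y_n + (h/6)·(k1 + 2k2 + 2k3 + k4).
x=0.000000, y=-1.600000:
  k1 = f(0.000000, -1.600000) = -2.073600
  k2 = f(0.055000, -1.714048) = -2.324748
  k3 = f(0.055000, -1.727861) = -2.363258
  k4 = f(0.110000, -1.859958) = -2.692151
  y ← -1.600000 + (0.11/6)·(k1 + 2k2 + 2k3 + k4) = -1.859266
y(0.11) ≈ -1.8593

-1.8593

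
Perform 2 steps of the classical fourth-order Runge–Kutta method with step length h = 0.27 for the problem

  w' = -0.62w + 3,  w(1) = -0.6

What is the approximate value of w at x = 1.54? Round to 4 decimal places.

RK4: k1 = f(x_n, w_n); k2 = f(x_n + h/2, w_n + (h/2)·k1); k3 = f(x_n + h/2, w_n + (h/2)·k2); k4 = f(x_n + h, w_n + h·k3); w_{n+1} = w_n + (h/6)·(k1 + 2k2 + 2k3 + k4).
x=1.000000, w=-0.600000:
  k1 = f(1.000000, -0.600000) = 3.372000
  k2 = f(1.135000, -0.144780) = 3.089764
  k3 = f(1.135000, -0.182882) = 3.113387
  k4 = f(1.270000, 0.240614) = 2.850819
  w ← -0.600000 + (0.27/6)·(k1 + 2k2 + 2k3 + k4) = 0.238310
x=1.270000, w=0.238310:
  k1 = f(1.270000, 0.238310) = 2.852248
  k2 = f(1.405000, 0.623364) = 2.613514
  k3 = f(1.405000, 0.591135) = 2.633496
  k4 = f(1.540000, 0.949354) = 2.411400
  w ← 0.238310 + (0.27/6)·(k1 + 2k2 + 2k3 + k4) = 0.947406
w(1.54) ≈ 0.9474

0.9474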